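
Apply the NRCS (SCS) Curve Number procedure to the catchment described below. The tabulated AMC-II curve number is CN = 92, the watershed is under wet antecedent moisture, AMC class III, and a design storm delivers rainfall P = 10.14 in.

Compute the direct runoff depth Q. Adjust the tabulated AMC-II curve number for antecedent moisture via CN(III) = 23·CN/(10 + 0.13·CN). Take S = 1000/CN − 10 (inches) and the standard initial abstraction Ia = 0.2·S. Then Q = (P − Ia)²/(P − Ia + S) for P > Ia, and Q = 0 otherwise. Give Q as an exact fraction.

Q = 70864037209/7305569350 in ≈ 9.700 in

CN(III) from CN(II)=92: (23·92)/(10 + 0.13·92) = 52900/549 ≈ 96.357
Retention S: 1000/CN − 10 with CN=96.357 → S = 200/529 ≈ 0.378 in
Ia = 0.2S: 0.2·0.378 = 0.076 in (exactly 40/529)
Since P=10.140 > Ia=0.076: effective rainfall P−Ia = 266203/26450 in
Runoff Q = (P−Ia)²/(P−Ia+S) = (10.064)²/(10.064+0.378) = 70864037209/7305569350 ≈ 9.700 in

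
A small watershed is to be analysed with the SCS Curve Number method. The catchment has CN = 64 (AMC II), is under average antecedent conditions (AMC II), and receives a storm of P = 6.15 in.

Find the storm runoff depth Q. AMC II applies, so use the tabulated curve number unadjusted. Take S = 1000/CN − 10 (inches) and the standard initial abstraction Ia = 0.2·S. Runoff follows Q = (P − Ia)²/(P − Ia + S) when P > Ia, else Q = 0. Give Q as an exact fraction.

CN(II) = 64; AMC II needs no correction.
Max retention: S = 1000/64 − 10 = 45/8 in (≈ 5.625 in)
Initial abstraction Ia = S/5 = (45/8)/5 = 9/8 ≈ 1.125 in
Since P=6.150 > Ia=1.125: effective rainfall P−Ia = 201/40 in
Q = (201/40)²/((201/40) + 45/8) = (40401/1600)/(213/20) = 13467/5680 in ≈ 2.371 in

Q = 13467/5680 in ≈ 2.371 in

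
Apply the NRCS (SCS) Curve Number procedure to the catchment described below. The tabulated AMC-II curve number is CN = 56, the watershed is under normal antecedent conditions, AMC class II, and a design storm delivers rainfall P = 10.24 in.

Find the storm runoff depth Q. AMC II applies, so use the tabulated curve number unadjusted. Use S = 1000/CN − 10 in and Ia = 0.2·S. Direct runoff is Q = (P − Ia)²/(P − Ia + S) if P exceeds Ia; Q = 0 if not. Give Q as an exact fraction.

AMC II — tabulated CN = 56 applies directly.
Retention S: 1000/CN − 10 with CN=56.000 → S = 55/7 ≈ 7.857 in
Initial abstraction Ia = S/5 = (55/7)/5 = 11/7 ≈ 1.571 in
P − Ia = 10.240 − 1.571 = 1517/175 ≈ 8.669 in (> 0, runoff occurs)
Q: (1517/175)² ÷ (2892/175) = 2301289/506100 in (≈ 4.547 in)

Q = 2301289/506100 in ≈ 4.547 in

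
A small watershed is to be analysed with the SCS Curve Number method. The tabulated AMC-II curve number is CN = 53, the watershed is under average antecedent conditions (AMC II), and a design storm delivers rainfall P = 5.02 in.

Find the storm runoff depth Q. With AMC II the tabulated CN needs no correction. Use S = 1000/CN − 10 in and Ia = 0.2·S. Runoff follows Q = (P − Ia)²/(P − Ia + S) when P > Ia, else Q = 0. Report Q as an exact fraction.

Average conditions: CN = 53 (no AMC adjustment).
Retention S: 1000/CN − 10 with CN=53.000 → S = 470/53 ≈ 8.868 in
Ia = 0.2·(470/53) = 94/53 in ≈ 1.774 in
Excess rainfall: 5.020 − 1.774 = 3.246 in; P > Ia so Q > 0
Runoff Q = (P−Ia)²/(P−Ia+S) = (3.246)²/(3.246+8.868) = 74011609/85072950 ≈ 0.870 in

Q = 74011609/85072950 in ≈ 0.870 in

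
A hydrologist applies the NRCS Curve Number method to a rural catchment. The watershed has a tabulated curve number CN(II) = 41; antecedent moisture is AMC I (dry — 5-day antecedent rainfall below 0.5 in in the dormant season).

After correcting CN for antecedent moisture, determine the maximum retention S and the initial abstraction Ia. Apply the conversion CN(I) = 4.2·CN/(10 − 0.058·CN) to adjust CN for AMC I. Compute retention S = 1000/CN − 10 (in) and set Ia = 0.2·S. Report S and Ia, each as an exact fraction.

Adjust CN=41 to AMC I: 4.2·41/(10 − 0.058·41) → (861/5) ÷ (3811/500) = 86100/3811 ≈ 22.592
Max retention: S = 1000/(86100/3811) − 10 = 29500/861 in (≈ 34.262 in)
Ia = 0.2·(29500/861) = 5900/861 in ≈ 6.852 in

S = 29500/861 in ≈ 34.262 in; Ia = 5900/861 in ≈ 6.852 in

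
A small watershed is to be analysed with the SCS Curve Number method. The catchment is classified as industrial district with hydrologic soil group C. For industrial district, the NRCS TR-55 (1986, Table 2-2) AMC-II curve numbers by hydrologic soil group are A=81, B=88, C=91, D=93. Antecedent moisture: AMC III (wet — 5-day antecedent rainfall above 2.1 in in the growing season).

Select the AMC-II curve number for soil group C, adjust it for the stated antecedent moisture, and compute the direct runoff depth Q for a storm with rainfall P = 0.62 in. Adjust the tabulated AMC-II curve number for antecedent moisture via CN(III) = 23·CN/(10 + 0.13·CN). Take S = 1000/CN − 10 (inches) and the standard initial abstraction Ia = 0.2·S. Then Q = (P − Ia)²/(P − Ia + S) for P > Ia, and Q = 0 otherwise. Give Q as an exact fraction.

NRCS table: industrial district, soil group C → CN(II) = 91
Wet (AMC III): CN(III) = 23·91/(10 + 0.13·91) = 2093/(2183/100) = 209300/2183 ≈ 95.877
Retention S: 1000/CN − 10 with CN=95.877 → S = 900/2093 ≈ 0.430 in
Initial abstraction Ia = S/5 = (900/2093)/5 = 180/2093 ≈ 0.086 in
Excess rainfall: 0.620 − 0.086 = 0.534 in; P > Ia so Q > 0
Q: (55883/104650)² ÷ (100883/104650) = 3122909689/10557405950 in (≈ 0.296 in)

Q = 3122909689/10557405950 in ≈ 0.296 in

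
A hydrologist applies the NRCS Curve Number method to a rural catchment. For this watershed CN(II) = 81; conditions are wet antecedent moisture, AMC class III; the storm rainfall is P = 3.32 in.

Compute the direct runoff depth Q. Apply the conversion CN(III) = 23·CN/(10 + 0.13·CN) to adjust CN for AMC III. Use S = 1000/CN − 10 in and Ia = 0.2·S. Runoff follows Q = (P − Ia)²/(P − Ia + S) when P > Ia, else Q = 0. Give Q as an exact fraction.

Q = 21062426641/8971695675 in ≈ 2.348 in

Wet (AMC III): CN(III) = 23·81/(10 + 0.13·81) = 1863/(2053/100) = 186300/2053 ≈ 90.745
S = 1000/(186300/2053) − 10 = 1900/1863 in ≈ 1.020 in
Ia = 0.2·(1900/1863) = 380/1863 in ≈ 0.204 in
Since P=3.320 > Ia=0.204: effective rainfall P−Ia = 145129/46575 in
Q = (145129/46575)²/((145129/46575) + 1900/1863) = (21062426641/2169230625)/(192629/46575) = 21062426641/8971695675 in ≈ 2.348 in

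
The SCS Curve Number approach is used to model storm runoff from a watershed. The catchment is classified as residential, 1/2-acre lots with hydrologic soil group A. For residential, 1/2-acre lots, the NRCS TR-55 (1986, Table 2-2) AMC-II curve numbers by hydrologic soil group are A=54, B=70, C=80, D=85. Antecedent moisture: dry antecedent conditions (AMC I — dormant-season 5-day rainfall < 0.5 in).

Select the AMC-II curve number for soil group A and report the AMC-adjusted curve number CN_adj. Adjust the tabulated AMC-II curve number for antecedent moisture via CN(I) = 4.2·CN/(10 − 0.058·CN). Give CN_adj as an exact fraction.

CN_adj = 56700/1717 ≈ 33.023

NRCS table: residential, 1/2-acre lots, soil group A → CN(II) = 54
Dry (AMC I): CN(I) = 4.2·54/(10 − 0.058·54) = (1134/5)/(1717/250) = 56700/1717 ≈ 33.023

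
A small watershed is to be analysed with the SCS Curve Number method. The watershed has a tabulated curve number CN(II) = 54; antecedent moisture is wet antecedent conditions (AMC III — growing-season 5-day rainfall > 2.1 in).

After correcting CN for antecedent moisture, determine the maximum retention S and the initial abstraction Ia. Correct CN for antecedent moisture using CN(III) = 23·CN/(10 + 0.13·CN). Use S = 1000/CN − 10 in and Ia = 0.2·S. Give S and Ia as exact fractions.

S = 100/27 in ≈ 3.704 in; Ia = 20/27 in ≈ 0.741 in

Wet (AMC III): CN(III) = 23·54/(10 + 0.13·54) = 1242/(851/50) = 2700/37 ≈ 72.973
Retention S: 1000/CN − 10 with CN=72.973 → S = 100/27 ≈ 3.704 in
Ia = 0.2S: 0.2·3.704 = 0.741 in (exactly 20/27)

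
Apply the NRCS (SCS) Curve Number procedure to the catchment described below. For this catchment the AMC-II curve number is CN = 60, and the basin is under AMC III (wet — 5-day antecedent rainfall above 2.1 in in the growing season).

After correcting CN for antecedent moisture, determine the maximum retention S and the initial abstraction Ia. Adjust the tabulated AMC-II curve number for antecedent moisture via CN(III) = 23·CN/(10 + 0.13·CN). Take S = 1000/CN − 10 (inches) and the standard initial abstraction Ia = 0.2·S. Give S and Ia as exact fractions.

S = 200/69 in ≈ 2.899 in; Ia = 40/69 in ≈ 0.580 in

Wet (AMC III): CN(III) = 23·60/(10 + 0.13·60) = 1380/(89/5) = 6900/89 ≈ 77.528
Max retention: S = 1000/(6900/89) − 10 = 200/69 in (≈ 2.899 in)
Initial abstraction Ia = S/5 = (200/69)/5 = 40/69 ≈ 0.580 in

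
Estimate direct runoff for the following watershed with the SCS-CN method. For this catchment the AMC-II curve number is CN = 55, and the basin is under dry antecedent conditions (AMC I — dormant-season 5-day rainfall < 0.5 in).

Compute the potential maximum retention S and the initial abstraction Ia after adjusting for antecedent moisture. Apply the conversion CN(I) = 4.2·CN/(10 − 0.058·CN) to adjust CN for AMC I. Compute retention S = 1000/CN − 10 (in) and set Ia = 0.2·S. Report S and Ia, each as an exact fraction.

Adjust CN=55 to AMC I: 4.2·55/(10 − 0.058·55) → 231 ÷ (681/100) = 7700/227 ≈ 33.921
Max retention: S = 1000/(7700/227) − 10 = 1500/77 in (≈ 19.481 in)
Initial abstraction Ia = S/5 = (1500/77)/5 = 300/77 ≈ 3.896 in

S = 1500/77 in ≈ 19.481 in; Ia = 300/77 in ≈ 3.896 in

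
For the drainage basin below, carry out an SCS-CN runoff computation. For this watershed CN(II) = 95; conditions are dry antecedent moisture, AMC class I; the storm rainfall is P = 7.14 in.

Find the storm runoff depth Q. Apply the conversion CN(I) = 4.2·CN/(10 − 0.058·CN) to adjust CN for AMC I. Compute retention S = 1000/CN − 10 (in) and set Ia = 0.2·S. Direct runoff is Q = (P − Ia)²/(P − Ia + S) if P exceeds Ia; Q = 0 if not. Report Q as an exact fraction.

Adjust CN=95 to AMC I: 4.2·95/(10 − 0.058·95) → 399 ÷ (449/100) = 39900/449 ≈ 88.864
S = 1000/(39900/449) − 10 = 500/399 in ≈ 1.253 in
Ia = 0.2S: 0.2·1.253 = 0.251 in (exactly 100/399)
Excess rainfall: 7.140 − 0.251 = 6.889 in; P > Ia so Q > 0
Q: (137443/19950)² ÷ (162443/19950) = 18890578249/3240737850 in (≈ 5.829 in)

Q = 18890578249/3240737850 in ≈ 5.829 in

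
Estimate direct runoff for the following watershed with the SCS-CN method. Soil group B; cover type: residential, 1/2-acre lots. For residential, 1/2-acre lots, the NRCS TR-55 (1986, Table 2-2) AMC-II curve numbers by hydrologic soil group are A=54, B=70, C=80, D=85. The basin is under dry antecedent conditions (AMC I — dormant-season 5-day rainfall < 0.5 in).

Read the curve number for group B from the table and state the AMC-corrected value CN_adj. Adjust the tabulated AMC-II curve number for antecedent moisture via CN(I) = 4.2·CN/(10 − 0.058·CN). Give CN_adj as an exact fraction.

NRCS table: residential, 1/2-acre lots, soil group B → CN(II) = 70
Dry (AMC I): CN(I) = 4.2·70/(10 − 0.058·70) = 294/(297/50) = 4900/99 ≈ 49.495

CN_adj = 4900/99 ≈ 49.495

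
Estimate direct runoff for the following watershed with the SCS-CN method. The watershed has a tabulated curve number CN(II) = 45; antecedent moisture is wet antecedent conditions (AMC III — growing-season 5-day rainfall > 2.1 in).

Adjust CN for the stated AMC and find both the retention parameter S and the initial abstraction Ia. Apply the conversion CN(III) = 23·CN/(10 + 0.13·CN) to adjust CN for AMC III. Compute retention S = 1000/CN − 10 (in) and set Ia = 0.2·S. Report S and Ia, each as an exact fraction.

Wet (AMC III): CN(III) = 23·45/(10 + 0.13·45) = 1035/(317/20) = 20700/317 ≈ 65.300
Retention S: 1000/CN − 10 with CN=65.300 → S = 1100/207 ≈ 5.314 in
Initial abstraction Ia = S/5 = (1100/207)/5 = 220/207 ≈ 1.063 in

S = 1100/207 in ≈ 5.314 in; Ia = 220/207 in ≈ 1.063 in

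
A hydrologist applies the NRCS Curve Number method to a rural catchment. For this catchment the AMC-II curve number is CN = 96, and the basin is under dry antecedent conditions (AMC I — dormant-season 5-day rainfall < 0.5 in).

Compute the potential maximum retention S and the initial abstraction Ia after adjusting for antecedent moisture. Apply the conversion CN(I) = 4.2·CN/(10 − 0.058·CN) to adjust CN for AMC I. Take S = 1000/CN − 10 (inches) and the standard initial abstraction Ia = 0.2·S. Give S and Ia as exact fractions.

Adjust CN=96 to AMC I: 4.2·96/(10 − 0.058·96) → (2016/5) ÷ (554/125) = 25200/277 ≈ 90.975
Retention S: 1000/CN − 10 with CN=90.975 → S = 125/126 ≈ 0.992 in
Initial abstraction Ia = S/5 = (125/126)/5 = 25/126 ≈ 0.198 in

S = 125/126 in ≈ 0.992 in; Ia = 25/126 in ≈ 0.198 in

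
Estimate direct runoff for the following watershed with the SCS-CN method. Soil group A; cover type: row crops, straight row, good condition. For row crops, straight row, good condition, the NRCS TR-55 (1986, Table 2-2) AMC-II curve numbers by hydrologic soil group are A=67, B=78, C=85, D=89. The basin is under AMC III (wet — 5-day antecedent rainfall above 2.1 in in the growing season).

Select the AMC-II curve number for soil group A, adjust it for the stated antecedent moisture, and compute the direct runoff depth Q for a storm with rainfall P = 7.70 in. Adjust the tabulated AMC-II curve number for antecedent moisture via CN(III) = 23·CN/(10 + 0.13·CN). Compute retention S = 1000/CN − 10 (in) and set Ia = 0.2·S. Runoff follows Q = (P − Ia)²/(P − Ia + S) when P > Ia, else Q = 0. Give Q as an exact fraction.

Q = 1141524659/203211670 in ≈ 5.617 in

NRCS table: row crops, straight row, good condition, soil group A → CN(II) = 67
Wet (AMC III): CN(III) = 23·67/(10 + 0.13·67) = 1541/(1871/100) = 154100/1871 ≈ 82.362
Max retention: S = 1000/(154100/1871) − 10 = 3300/1541 in (≈ 2.141 in)
Ia = 0.2S: 0.2·2.141 = 0.428 in (exactly 660/1541)
Excess rainfall: 7.700 − 0.428 = 7.272 in; P > Ia so Q > 0
Q = (112057/15410)²/((112057/15410) + 3300/1541) = (12556771249/237468100)/(145057/15410) = 1141524659/203211670 in ≈ 5.617 in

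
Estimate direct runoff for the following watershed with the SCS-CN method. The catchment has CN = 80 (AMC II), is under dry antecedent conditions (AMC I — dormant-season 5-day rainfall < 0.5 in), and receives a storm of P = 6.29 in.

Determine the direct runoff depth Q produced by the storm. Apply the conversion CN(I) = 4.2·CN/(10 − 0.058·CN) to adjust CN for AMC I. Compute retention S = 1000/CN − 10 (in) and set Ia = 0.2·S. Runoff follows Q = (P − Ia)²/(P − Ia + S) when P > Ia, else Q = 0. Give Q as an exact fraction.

Q = 114682681/48738900 in ≈ 2.353 in

CN(I) from CN(II)=80: (4.2·80)/(10 − 0.058·80) = 4200/67 ≈ 62.687
S = 1000/(4200/67) − 10 = 125/21 in ≈ 5.952 in
Ia = 0.2·(125/21) = 25/21 in ≈ 1.190 in
Excess rainfall: 6.290 − 1.190 = 5.100 in; P > Ia so Q > 0
Q = (10709/2100)²/((10709/2100) + 125/21) = (114682681/4410000)/(23209/2100) = 114682681/48738900 in ≈ 2.353 in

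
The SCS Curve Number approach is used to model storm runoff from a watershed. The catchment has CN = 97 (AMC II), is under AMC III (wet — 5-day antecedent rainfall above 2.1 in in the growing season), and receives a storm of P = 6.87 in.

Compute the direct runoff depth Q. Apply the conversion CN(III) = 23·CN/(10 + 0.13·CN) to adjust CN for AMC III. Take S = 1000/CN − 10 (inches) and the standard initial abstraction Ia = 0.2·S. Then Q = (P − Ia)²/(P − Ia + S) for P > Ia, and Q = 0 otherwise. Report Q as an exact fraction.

Wet (AMC III): CN(III) = 23·97/(10 + 0.13·97) = 2231/(2261/100) = 223100/2261 ≈ 98.673
Max retention: S = 1000/(223100/2261) − 10 = 300/2231 in (≈ 0.134 in)
Initial abstraction Ia = S/5 = (300/2231)/5 = 60/2231 ≈ 0.027 in
Since P=6.870 > Ia=0.027: effective rainfall P−Ia = 1526697/223100 in
Runoff Q = (P−Ia)²/(P−Ia+S) = (6.843)²/(6.843+0.134) = 776934576603/115766366900 ≈ 6.711 in

Q = 776934576603/115766366900 in ≈ 6.711 in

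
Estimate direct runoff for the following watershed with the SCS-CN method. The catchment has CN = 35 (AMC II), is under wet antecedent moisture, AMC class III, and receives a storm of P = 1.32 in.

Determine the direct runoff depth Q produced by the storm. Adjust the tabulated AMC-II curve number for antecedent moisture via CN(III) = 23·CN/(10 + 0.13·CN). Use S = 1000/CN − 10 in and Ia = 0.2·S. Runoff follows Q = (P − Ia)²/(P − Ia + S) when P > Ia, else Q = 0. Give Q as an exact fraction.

CN(III) from CN(II)=35: (23·35)/(10 + 0.13·35) = 16100/291 ≈ 55.326
Max retention: S = 1000/(16100/291) − 10 = 1300/161 in (≈ 8.075 in)
Ia = 0.2S: 0.2·8.075 = 1.615 in (exactly 260/161)
P = 1.320 ≤ Ia = 1.615 in: entire storm abstracted, Q = 0.

Q = 0 in ≈ 0.000 in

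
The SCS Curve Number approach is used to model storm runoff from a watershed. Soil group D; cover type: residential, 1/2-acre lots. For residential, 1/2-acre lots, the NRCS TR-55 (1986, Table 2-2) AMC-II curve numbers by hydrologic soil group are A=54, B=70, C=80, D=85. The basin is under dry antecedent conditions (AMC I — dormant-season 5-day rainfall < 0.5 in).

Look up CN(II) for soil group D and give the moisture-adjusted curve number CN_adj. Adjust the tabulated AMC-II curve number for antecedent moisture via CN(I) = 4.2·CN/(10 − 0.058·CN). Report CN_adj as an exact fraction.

NRCS table: residential, 1/2-acre lots, soil group D → CN(II) = 85
Adjust CN=85 to AMC I: 4.2·85/(10 − 0.058·85) → 357 ÷ (507/100) = 11900/169 ≈ 70.414

CN_adj = 11900/169 ≈ 70.414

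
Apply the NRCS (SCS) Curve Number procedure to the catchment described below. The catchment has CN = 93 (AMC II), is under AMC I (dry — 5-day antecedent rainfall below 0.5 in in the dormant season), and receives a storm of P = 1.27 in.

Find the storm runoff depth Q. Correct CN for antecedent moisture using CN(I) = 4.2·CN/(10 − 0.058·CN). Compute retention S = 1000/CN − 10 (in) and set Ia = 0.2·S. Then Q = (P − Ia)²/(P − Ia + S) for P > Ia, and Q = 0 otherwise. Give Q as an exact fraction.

Adjust CN=93 to AMC I: 4.2·93/(10 − 0.058·93) → (1953/5) ÷ (2303/500) = 27900/329 ≈ 84.802
Max retention: S = 1000/(27900/329) − 10 = 500/279 in (≈ 1.792 in)
Initial abstraction Ia = S/5 = (500/279)/5 = 100/279 ≈ 0.358 in
Since P=1.270 > Ia=0.358: effective rainfall P−Ia = 25433/27900 in
Q = (25433/27900)²/((25433/27900) + 500/279) = (646837489/778410000)/(75433/27900) = 646837489/2104580700 in ≈ 0.307 in

Q = 646837489/2104580700 in ≈ 0.307 in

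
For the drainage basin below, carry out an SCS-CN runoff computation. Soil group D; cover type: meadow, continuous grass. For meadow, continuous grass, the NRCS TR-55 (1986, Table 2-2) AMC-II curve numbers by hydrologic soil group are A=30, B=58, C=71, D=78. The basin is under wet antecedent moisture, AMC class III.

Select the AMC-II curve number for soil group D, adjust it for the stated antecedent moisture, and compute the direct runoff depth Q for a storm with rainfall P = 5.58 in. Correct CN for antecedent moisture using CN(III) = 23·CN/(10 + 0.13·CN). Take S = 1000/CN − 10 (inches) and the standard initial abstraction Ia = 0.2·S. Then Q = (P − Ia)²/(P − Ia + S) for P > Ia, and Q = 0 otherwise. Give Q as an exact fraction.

Q = 57246783169/13197695550 in ≈ 4.338 in

NRCS table: meadow, continuous grass, soil group D → CN(II) = 78
Wet (AMC III): CN(III) = 23·78/(10 + 0.13·78) = 1794/(1007/50) = 89700/1007 ≈ 89.076
Retention S: 1000/CN − 10 with CN=89.076 → S = 1100/897 ≈ 1.226 in
Ia = 0.2·(1100/897) = 220/897 in ≈ 0.245 in
Since P=5.580 > Ia=0.245: effective rainfall P−Ia = 239263/44850 in
Runoff Q = (P−Ia)²/(P−Ia+S) = (5.335)²/(5.335+1.226) = 57246783169/13197695550 ≈ 4.338 in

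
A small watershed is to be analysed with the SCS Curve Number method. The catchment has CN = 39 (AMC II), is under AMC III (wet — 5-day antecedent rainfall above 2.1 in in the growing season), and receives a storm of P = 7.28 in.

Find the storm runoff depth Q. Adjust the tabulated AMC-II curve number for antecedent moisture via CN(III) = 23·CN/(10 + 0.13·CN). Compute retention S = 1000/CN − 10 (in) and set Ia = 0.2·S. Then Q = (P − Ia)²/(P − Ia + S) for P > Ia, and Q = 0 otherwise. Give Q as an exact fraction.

Wet (AMC III): CN(III) = 23·39/(10 + 0.13·39) = 897/(1507/100) = 89700/1507 ≈ 59.522
S = 1000/(89700/1507) − 10 = 6100/897 in ≈ 6.800 in
Initial abstraction Ia = S/5 = (6100/897)/5 = 1220/897 ≈ 1.360 in
Excess rainfall: 7.280 − 1.360 = 5.920 in; P > Ia so Q > 0
Q: (132754/22425)² ÷ (285254/22425) = 8811812258/3198410475 in (≈ 2.755 in)

Q = 8811812258/3198410475 in ≈ 2.755 in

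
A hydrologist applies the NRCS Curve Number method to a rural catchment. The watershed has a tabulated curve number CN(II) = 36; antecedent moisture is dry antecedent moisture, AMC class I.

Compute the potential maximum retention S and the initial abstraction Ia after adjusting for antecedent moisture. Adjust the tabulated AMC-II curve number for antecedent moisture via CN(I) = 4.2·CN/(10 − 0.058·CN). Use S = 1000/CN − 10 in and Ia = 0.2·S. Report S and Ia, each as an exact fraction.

S = 8000/189 in ≈ 42.328 in; Ia = 1600/189 in ≈ 8.466 in

Dry (AMC I): CN(I) = 4.2·36/(10 − 0.058·36) = (756/5)/(989/125) = 18900/989 ≈ 19.110
Retention S: 1000/CN − 10 with CN=19.110 → S = 8000/189 ≈ 42.328 in
Ia = 0.2S: 0.2·42.328 = 8.466 in (exactly 1600/189)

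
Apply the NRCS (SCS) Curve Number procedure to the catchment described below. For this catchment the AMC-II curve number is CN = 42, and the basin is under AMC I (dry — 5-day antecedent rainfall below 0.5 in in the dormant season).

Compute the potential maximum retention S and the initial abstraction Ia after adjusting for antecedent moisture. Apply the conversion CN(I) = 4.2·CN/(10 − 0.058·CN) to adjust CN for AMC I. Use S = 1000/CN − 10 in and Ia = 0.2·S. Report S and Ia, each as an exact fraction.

Dry (AMC I): CN(I) = 4.2·42/(10 − 0.058·42) = (882/5)/(1891/250) = 44100/1891 ≈ 23.321
Retention S: 1000/CN − 10 with CN=23.321 → S = 14500/441 ≈ 32.880 in
Ia = 0.2S: 0.2·32.880 = 6.576 in (exactly 2900/441)

S = 14500/441 in ≈ 32.880 in; Ia = 2900/441 in ≈ 6.576 in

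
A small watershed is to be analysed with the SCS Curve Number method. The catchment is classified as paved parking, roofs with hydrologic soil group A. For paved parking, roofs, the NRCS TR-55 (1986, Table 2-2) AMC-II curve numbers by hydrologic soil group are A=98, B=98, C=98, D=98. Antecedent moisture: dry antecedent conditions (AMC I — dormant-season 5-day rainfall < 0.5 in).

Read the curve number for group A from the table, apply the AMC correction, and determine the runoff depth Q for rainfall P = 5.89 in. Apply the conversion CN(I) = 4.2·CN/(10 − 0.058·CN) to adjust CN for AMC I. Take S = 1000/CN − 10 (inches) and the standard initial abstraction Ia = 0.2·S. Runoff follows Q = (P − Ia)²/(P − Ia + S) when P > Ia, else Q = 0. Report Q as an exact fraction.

Q = 355312558561/66481734900 in ≈ 5.345 in

NRCS table: paved parking, roofs, soil group A → CN(II) = 98
Dry (AMC I): CN(I) = 4.2·98/(10 − 0.058·98) = (2058/5)/(1079/250) = 102900/1079 ≈ 95.366
Max retention: S = 1000/(102900/1079) − 10 = 500/1029 in (≈ 0.486 in)
Ia = 0.2·(500/1029) = 100/1029 in ≈ 0.097 in
Excess rainfall: 5.890 − 0.097 = 5.793 in; P > Ia so Q > 0
Q = (596081/102900)²/((596081/102900) + 500/1029) = (355312558561/10588410000)/(646081/102900) = 355312558561/66481734900 in ≈ 5.345 in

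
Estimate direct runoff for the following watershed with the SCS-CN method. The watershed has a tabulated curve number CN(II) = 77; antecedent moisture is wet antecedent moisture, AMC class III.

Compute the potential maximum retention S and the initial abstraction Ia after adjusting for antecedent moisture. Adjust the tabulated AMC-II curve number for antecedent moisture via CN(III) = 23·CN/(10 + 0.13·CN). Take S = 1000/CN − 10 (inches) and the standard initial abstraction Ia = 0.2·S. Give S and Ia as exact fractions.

Adjust CN=77 to AMC III: 23·77/(10 + 0.13·77) → 1771 ÷ (2001/100) = 7700/87 ≈ 88.506
Max retention: S = 1000/(7700/87) − 10 = 100/77 in (≈ 1.299 in)
Ia = 0.2S: 0.2·1.299 = 0.260 in (exactly 20/77)

S = 100/77 in ≈ 1.299 in; Ia = 20/77 in ≈ 0.260 in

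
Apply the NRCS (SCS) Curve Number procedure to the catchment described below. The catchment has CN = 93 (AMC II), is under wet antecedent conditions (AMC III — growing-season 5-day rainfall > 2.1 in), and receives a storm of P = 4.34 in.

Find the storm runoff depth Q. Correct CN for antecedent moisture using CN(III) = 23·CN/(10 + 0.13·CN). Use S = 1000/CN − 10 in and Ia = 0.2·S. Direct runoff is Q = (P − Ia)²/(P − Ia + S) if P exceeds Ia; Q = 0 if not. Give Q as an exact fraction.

Q = 29856858367/7519547550 in ≈ 3.971 in

CN(III) from CN(II)=93: (23·93)/(10 + 0.13·93) = 213900/2209 ≈ 96.831
Retention S: 1000/CN − 10 with CN=96.831 → S = 700/2139 ≈ 0.327 in
Initial abstraction Ia = S/5 = (700/2139)/5 = 140/2139 ≈ 0.065 in
Excess rainfall: 4.340 − 0.065 = 4.275 in; P > Ia so Q > 0
Runoff Q = (P−Ia)²/(P−Ia+S) = (4.275)²/(4.275+0.327) = 29856858367/7519547550 ≈ 3.971 in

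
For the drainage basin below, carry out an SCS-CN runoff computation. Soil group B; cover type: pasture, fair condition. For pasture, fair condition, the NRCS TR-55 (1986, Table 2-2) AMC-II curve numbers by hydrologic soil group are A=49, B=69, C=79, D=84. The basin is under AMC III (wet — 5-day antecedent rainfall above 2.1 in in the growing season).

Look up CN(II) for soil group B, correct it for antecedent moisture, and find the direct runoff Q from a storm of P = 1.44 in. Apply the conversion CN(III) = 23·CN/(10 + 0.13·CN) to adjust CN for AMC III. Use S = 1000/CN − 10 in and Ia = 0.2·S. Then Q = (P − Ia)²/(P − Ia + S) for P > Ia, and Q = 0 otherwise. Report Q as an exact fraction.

Q = 433305856/1181640525 in ≈ 0.367 in

NRCS table: pasture, fair condition, soil group B → CN(II) = 69
Wet (AMC III): CN(III) = 23·69/(10 + 0.13·69) = 1587/(1897/100) = 158700/1897 ≈ 83.658
S = 1000/(158700/1897) − 10 = 3100/1587 in ≈ 1.953 in
Ia = 0.2·(3100/1587) = 620/1587 in ≈ 0.391 in
Excess rainfall: 1.440 − 0.391 = 1.049 in; P > Ia so Q > 0
Runoff Q = (P−Ia)²/(P−Ia+S) = (1.049)²/(1.049+1.953) = 433305856/1181640525 ≈ 0.367 in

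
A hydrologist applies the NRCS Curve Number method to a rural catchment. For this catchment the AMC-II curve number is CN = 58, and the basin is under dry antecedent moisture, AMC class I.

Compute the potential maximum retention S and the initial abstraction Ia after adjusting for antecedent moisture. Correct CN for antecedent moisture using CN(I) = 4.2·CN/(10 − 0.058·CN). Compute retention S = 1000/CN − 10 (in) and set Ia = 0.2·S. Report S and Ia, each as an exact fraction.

Dry (AMC I): CN(I) = 4.2·58/(10 − 0.058·58) = (1218/5)/(1659/250) = 2900/79 ≈ 36.709
S = 1000/(2900/79) − 10 = 500/29 in ≈ 17.241 in
Initial abstraction Ia = S/5 = (500/29)/5 = 100/29 ≈ 3.448 in

S = 500/29 in ≈ 17.241 in; Ia = 100/29 in ≈ 3.448 in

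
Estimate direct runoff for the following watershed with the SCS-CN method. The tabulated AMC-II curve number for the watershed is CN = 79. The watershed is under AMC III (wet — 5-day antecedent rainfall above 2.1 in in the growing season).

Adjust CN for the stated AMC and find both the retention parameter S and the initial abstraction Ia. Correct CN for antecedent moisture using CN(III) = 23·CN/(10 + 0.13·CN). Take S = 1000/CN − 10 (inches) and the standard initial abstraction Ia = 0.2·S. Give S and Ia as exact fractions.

Wet (AMC III): CN(III) = 23·79/(10 + 0.13·79) = 1817/(2027/100) = 181700/2027 ≈ 89.640
S = 1000/(181700/2027) − 10 = 2100/1817 in ≈ 1.156 in
Initial abstraction Ia = S/5 = (2100/1817)/5 = 420/1817 ≈ 0.231 in

S = 2100/1817 in ≈ 1.156 in; Ia = 420/1817 in ≈ 0.231 in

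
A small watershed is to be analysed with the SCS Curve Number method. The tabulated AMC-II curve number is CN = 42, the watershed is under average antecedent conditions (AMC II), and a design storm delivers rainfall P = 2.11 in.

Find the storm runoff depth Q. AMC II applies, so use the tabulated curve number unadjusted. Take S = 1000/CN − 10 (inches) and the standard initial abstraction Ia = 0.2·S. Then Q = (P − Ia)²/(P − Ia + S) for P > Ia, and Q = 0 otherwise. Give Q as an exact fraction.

CN(II) = 42; AMC II needs no correction.
S = 1000/42 − 10 = 290/21 in ≈ 13.810 in
Initial abstraction Ia = S/5 = (290/21)/5 = 58/21 ≈ 2.762 in
P = 2.110 ≤ Ia = 2.762 in: entire storm abstracted, Q = 0.

Q = 0 in ≈ 0.000 in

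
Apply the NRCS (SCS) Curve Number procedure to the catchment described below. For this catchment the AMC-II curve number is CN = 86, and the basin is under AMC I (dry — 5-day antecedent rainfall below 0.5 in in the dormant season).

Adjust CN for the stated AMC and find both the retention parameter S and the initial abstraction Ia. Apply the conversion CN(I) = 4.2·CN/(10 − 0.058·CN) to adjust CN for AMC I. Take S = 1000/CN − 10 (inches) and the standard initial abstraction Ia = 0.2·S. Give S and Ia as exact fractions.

Dry (AMC I): CN(I) = 4.2·86/(10 − 0.058·86) = (1806/5)/(1253/250) = 12900/179 ≈ 72.067
Retention S: 1000/CN − 10 with CN=72.067 → S = 500/129 ≈ 3.876 in
Ia = 0.2S: 0.2·3.876 = 0.775 in (exactly 100/129)

S = 500/129 in ≈ 3.876 in; Ia = 100/129 in ≈ 0.775 in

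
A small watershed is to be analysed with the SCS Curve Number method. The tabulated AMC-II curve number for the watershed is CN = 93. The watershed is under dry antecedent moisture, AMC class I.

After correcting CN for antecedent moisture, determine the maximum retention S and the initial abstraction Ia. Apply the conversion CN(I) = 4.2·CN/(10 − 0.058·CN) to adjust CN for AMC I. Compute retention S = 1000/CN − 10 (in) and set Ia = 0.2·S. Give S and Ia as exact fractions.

CN(I) from CN(II)=93: (4.2·93)/(10 − 0.058·93) = 27900/329 ≈ 84.802
S = 1000/(27900/329) − 10 = 500/279 in ≈ 1.792 in
Ia = 0.2S: 0.2·1.792 = 0.358 in (exactly 100/279)

S = 500/279 in ≈ 1.792 in; Ia = 100/279 in ≈ 0.358 in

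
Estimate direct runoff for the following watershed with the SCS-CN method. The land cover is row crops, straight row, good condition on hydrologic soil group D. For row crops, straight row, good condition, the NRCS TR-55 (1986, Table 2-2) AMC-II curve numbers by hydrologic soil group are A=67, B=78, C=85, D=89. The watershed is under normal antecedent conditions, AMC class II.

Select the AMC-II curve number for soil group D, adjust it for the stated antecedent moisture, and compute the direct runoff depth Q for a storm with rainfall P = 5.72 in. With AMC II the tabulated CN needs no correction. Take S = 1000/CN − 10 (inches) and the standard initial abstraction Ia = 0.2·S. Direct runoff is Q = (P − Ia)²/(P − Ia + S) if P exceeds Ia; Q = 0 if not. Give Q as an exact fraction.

Q = 13479939/3019325 in ≈ 4.465 in

NRCS table: row crops, straight row, good condition, soil group D → CN(II) = 89
AMC II — tabulated CN = 89 applies directly.
Max retention: S = 1000/89 − 10 = 110/89 in (≈ 1.236 in)
Ia = 0.2S: 0.2·1.236 = 0.247 in (exactly 22/89)
P − Ia = 5.720 − 0.247 = 12177/2225 ≈ 5.473 in (> 0, runoff occurs)
Runoff Q = (P−Ia)²/(P−Ia+S) = (5.473)²/(5.473+1.236) = 13479939/3019325 ≈ 4.465 in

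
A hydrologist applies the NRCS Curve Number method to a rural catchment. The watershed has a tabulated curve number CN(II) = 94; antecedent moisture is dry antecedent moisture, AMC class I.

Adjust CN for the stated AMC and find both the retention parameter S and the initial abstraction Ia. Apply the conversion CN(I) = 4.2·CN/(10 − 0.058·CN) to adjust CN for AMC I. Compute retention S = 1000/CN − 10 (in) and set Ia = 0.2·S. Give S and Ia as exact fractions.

S = 500/329 in ≈ 1.520 in; Ia = 100/329 in ≈ 0.304 in

Dry (AMC I): CN(I) = 4.2·94/(10 − 0.058·94) = (1974/5)/(1137/250) = 32900/379 ≈ 86.807
Retention S: 1000/CN − 10 with CN=86.807 → S = 500/329 ≈ 1.520 in
Initial abstraction Ia = S/5 = (500/329)/5 = 100/329 ≈ 0.304 in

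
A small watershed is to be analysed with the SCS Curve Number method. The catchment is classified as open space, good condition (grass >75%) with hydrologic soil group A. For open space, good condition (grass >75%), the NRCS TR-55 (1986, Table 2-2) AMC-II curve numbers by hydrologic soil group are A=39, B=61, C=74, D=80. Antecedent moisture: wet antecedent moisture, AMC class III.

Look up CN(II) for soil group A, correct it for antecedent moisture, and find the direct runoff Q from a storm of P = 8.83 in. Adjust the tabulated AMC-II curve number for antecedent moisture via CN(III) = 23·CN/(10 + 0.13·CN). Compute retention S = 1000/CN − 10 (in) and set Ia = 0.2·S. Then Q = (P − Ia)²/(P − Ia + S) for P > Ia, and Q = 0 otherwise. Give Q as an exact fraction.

Q = 448968342601/114820574700 in ≈ 3.910 in

NRCS table: open space, good condition (grass >75%), soil group A → CN(II) = 39
CN(III) from CN(II)=39: (23·39)/(10 + 0.13·39) = 89700/1507 ≈ 59.522
S = 1000/(89700/1507) − 10 = 6100/897 in ≈ 6.800 in
Initial abstraction Ia = S/5 = (6100/897)/5 = 1220/897 ≈ 1.360 in
P − Ia = 8.830 − 1.360 = 670051/89700 ≈ 7.470 in (> 0, runoff occurs)
Runoff Q = (P−Ia)²/(P−Ia+S) = (7.470)²/(7.470+6.800) = 448968342601/114820574700 ≈ 3.910 in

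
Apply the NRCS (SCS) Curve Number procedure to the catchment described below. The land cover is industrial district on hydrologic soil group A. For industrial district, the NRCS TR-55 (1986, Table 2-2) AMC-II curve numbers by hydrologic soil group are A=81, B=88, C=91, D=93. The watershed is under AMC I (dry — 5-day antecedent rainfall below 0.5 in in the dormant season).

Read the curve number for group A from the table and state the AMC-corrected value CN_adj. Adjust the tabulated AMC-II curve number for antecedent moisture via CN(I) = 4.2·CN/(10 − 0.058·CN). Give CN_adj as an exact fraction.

NRCS table: industrial district, soil group A → CN(II) = 81
Dry (AMC I): CN(I) = 4.2·81/(10 − 0.058·81) = (1701/5)/(2651/500) = 170100/2651 ≈ 64.164

CN_adj = 170100/2651 ≈ 64.164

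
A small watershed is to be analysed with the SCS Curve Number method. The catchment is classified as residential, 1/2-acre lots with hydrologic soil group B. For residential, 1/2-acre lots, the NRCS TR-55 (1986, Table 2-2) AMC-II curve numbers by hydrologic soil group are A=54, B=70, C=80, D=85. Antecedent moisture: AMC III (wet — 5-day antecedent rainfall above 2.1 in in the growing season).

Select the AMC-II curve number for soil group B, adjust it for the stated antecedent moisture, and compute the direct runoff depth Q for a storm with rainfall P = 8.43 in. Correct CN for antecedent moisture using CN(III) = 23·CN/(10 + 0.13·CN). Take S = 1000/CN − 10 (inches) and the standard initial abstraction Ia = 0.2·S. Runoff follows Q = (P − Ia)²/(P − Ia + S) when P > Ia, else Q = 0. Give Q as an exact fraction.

Q = 1869784081/285726700 in ≈ 6.544 in

NRCS table: residential, 1/2-acre lots, soil group B → CN(II) = 70
CN(III) from CN(II)=70: (23·70)/(10 + 0.13·70) = 16100/191 ≈ 84.293
Retention S: 1000/CN − 10 with CN=84.293 → S = 300/161 ≈ 1.863 in
Ia = 0.2S: 0.2·1.863 = 0.373 in (exactly 60/161)
P − Ia = 8.430 − 0.373 = 129723/16100 ≈ 8.057 in (> 0, runoff occurs)
Q = (129723/16100)²/((129723/16100) + 300/161) = (16828056729/259210000)/(159723/16100) = 1869784081/285726700 in ≈ 6.544 in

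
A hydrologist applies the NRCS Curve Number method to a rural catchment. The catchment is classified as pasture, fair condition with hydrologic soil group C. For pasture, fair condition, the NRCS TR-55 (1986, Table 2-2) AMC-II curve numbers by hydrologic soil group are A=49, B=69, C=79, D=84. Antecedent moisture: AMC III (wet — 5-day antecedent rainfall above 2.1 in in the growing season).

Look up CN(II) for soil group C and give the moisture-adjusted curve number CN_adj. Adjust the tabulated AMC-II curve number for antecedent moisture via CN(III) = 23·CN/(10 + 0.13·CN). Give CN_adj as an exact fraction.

NRCS table: pasture, fair condition, soil group C → CN(II) = 79
CN(III) from CN(II)=79: (23·79)/(10 + 0.13·79) = 181700/2027 ≈ 89.640

CN_adj = 181700/2027 ≈ 89.640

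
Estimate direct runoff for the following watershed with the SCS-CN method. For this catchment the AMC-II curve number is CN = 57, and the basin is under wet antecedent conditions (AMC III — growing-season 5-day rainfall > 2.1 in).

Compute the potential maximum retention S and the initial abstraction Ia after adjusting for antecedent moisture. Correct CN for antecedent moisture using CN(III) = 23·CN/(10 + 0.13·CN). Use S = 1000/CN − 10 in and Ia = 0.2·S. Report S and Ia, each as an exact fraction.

Wet (AMC III): CN(III) = 23·57/(10 + 0.13·57) = 1311/(1741/100) = 131100/1741 ≈ 75.302
Max retention: S = 1000/(131100/1741) − 10 = 4300/1311 in (≈ 3.280 in)
Ia = 0.2S: 0.2·3.280 = 0.656 in (exactly 860/1311)

S = 4300/1311 in ≈ 3.280 in; Ia = 860/1311 in ≈ 0.656 in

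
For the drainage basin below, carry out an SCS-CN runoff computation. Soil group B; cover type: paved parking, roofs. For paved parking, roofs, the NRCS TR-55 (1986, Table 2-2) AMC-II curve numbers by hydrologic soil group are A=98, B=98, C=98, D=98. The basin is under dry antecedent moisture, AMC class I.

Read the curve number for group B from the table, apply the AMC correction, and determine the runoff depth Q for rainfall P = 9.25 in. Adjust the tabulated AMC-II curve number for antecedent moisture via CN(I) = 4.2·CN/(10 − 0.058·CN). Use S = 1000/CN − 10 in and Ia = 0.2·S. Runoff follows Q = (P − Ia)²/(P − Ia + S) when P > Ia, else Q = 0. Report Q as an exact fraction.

NRCS table: paved parking, roofs, soil group B → CN(II) = 98
Adjust CN=98 to AMC I: 4.2·98/(10 − 0.058·98) → (2058/5) ÷ (1079/250) = 102900/1079 ≈ 95.366
S = 1000/(102900/1079) − 10 = 500/1029 in ≈ 0.486 in
Ia = 0.2S: 0.2·0.486 = 0.097 in (exactly 100/1029)
P − Ia = 9.250 − 0.097 = 37673/4116 ≈ 9.153 in (> 0, runoff occurs)
Q = (37673/4116)²/((37673/4116) + 500/1029) = (1419254929/16941456)/(39673/4116) = 1419254929/163294068 in ≈ 8.691 in

Q = 1419254929/163294068 in ≈ 8.691 in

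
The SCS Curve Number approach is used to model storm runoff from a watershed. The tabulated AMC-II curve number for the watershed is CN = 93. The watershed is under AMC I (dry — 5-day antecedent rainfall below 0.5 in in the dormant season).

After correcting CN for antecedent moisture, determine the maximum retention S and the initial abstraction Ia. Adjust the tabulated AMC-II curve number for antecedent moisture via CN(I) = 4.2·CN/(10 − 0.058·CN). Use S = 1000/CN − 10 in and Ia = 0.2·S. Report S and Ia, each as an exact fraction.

S = 500/279 in ≈ 1.792 in; Ia = 100/279 in ≈ 0.358 in

Dry (AMC I): CN(I) = 4.2·93/(10 − 0.058·93) = (1953/5)/(2303/500) = 27900/329 ≈ 84.802
Retention S: 1000/CN − 10 with CN=84.802 → S = 500/279 ≈ 1.792 in
Ia = 0.2S: 0.2·1.792 = 0.358 in (exactly 100/279)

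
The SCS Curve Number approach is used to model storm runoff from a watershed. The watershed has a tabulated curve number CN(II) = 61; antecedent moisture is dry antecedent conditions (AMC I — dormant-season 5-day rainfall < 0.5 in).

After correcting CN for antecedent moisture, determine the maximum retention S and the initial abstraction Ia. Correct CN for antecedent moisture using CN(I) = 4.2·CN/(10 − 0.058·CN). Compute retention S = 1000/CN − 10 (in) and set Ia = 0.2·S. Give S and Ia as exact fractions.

Adjust CN=61 to AMC I: 4.2·61/(10 − 0.058·61) → (1281/5) ÷ (3231/500) = 42700/1077 ≈ 39.647
S = 1000/(42700/1077) − 10 = 6500/427 in ≈ 15.222 in
Ia = 0.2·(6500/427) = 1300/427 in ≈ 3.044 in

S = 6500/427 in ≈ 15.222 in; Ia = 1300/427 in ≈ 3.044 in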